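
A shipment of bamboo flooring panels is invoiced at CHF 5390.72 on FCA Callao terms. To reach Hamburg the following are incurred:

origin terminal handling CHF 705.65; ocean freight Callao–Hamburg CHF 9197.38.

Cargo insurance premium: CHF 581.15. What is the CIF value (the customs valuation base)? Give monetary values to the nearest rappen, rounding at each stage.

CIF = FCA price + pre-shipment costs + freight + insurance
CIF = 5390.72 + 705.65 + 9197.38 + 581.15 = 15874.90

CIF value: CHF 15874.90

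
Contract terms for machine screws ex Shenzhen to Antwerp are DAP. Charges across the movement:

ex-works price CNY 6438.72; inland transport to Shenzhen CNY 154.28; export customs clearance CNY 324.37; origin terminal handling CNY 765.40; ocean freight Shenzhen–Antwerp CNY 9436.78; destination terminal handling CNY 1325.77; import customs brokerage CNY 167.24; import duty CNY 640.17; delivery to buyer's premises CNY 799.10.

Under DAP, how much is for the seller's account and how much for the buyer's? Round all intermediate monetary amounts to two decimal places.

DAP: the seller bears all costs to the named destination except import duty and clearance.
Seller's account: goods 6438.72 + inland to port 154.28 + export clearance 324.37 + origin terminal 765.40 + freight 9436.78 + destination terminal 1325.77 + delivery 799.10 = 19244.42
Buyer's account: brokerage 167.24 + duty 640.17 = 807.41

Seller: CNY 19244.42; buyer: CNY 807.41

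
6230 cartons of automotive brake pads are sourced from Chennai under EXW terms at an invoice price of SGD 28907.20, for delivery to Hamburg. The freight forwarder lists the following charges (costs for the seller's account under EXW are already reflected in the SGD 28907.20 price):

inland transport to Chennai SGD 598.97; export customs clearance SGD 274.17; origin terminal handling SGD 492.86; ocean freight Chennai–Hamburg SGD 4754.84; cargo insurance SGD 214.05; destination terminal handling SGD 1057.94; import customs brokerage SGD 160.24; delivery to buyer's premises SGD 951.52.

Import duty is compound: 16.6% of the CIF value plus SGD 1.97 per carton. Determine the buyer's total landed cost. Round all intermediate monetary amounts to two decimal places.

Total landed cost: SGD 55535.08

EXW: the seller makes goods available at their premises; the buyer bears all onward costs.
CIF value = EXW price + inland to port + export clearance + origin terminal + freight + insurance = 28907.20 + 598.97 + 274.17 + 492.86 + 4754.84 + 214.05 = 35242.09
Ad valorem component: 35242.09 × 16.6% = 5850.19
Specific component: 6230 × 1.97 = 12273.10
Import duty = 5850.19 + 12273.10 = 18123.29
Buyer bears: inland to port 598.97 + export clearance 274.17 + origin terminal 492.86 + freight 4754.84 + insurance 214.05 + destination terminal 1057.94 + brokerage 160.24 + delivery 951.52 + duty 18123.29 = 26627.88
Landed cost = invoice 28907.20 + 26627.88 = 55535.08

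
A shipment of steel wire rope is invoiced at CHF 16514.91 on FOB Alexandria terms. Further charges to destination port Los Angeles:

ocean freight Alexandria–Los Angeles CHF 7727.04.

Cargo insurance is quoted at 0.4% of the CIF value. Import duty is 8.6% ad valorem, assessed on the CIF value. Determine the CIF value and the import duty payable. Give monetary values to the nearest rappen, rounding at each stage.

CIF value: CHF 24339.31; import duty: CHF 2093.18

Let C be the CIF value. C = FOB price + freight + 0.4% × C
C − 0.4% × C = 16514.91 + 7727.04
0.996 × C = 24241.95
C = 24241.95 / 0.996 = 24339.31
Insurance premium = 0.4% × 24339.31 = 97.36
Import duty = 24339.31 × 8.6% = 2093.18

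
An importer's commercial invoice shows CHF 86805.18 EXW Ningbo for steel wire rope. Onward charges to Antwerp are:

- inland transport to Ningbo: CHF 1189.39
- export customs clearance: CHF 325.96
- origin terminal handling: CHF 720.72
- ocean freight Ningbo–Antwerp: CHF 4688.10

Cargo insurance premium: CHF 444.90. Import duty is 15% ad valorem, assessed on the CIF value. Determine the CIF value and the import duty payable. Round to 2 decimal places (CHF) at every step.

CIF = EXW price + pre-shipment costs + freight + insurance
CIF = 86805.18 + 1189.39 + 325.96 + 720.72 + 4688.10 + 444.90 = 94174.25
Import duty = 94174.25 × 15% = 14126.14

CIF value: CHF 94174.25; import duty: CHF 14126.14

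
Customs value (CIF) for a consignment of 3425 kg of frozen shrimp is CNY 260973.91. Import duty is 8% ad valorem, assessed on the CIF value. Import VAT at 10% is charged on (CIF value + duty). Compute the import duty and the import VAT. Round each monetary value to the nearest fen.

Import duty: CNY 20877.91; import VAT: CNY 28185.18

Import duty = 260973.91 × 8% = 20877.91
VAT base = CIF + duty = 260973.91 + 20877.91 = 281851.82
Import VAT = 281851.82 × 10% = 28185.18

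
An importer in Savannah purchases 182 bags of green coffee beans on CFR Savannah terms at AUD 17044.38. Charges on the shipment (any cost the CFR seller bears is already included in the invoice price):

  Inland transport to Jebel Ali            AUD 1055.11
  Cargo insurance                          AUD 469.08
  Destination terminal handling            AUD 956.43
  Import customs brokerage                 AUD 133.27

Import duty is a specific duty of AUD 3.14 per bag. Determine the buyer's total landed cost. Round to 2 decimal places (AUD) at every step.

Total landed cost: AUD 19174.64

CFR: the seller pays costs through ocean freight to the destination port, but not insurance.
Already in the invoice (seller's account under CFR): inland to port — exclude.
CIF value = CFR price + insurance = 17044.38 + 469.08 = 17513.46
Import duty = 182 × 3.14 = 571.48
Buyer bears: insurance 469.08 + destination terminal 956.43 + brokerage 133.27 + duty 571.48 = 2130.26
Landed cost = invoice 17044.38 + 2130.26 = 19174.64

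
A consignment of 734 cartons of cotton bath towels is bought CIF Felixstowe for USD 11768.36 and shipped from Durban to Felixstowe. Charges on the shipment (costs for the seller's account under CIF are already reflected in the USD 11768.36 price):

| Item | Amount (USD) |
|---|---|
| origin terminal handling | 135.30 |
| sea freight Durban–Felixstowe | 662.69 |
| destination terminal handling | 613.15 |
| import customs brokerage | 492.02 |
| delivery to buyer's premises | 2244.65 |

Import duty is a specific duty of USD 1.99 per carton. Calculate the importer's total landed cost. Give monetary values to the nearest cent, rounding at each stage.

Total landed cost: USD 16578.84

CIF: the seller pays costs through ocean freight and marine insurance to the destination port.
Already in the invoice (seller's account under CIF): origin terminal, freight — exclude.
The CIF price already equals the CIF value: 11768.36
Import duty = 734 × 1.99 = 1460.66
Buyer bears: destination terminal 613.15 + brokerage 492.02 + delivery 2244.65 + duty 1460.66 = 4810.48
Landed cost = invoice 11768.36 + 4810.48 = 16578.84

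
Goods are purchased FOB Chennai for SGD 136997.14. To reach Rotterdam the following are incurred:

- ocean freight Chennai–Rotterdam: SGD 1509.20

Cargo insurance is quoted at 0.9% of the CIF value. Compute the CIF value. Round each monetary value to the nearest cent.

CIF value: SGD 139764.22

Let C be the CIF value. C = FOB price + freight + 0.9% × C
C − 0.9% × C = 136997.14 + 1509.20
0.991 × C = 138506.34
C = 138506.34 / 0.991 = 139764.22
Insurance premium = 0.9% × 139764.22 = 1257.88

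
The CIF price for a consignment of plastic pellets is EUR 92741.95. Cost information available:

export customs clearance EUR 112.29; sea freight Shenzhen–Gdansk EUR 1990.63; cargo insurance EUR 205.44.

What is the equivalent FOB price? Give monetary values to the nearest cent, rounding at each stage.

Not relevant to the conversion: export clearance — on the seller under both CIF and FOB; already in the CIF price and stays in the FOB price.
From CIF to FOB, the seller no longer bears: freight, insurance.
FOB price = 92741.95 − 1990.63 − 205.44 = 90545.88

FOB price: EUR 90545.88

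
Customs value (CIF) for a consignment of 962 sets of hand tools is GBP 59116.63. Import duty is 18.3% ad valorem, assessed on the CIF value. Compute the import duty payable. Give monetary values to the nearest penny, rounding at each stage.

Import duty: GBP 10818.34

Import duty = 59116.63 × 18.3% = 10818.34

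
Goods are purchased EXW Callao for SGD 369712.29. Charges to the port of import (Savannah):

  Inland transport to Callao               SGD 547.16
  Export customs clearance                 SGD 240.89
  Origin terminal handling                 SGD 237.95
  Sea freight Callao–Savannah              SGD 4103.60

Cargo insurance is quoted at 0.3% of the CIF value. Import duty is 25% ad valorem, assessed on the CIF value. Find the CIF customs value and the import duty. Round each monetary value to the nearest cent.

CIF value: SGD 375969.80; import duty: SGD 93992.45

Let C be the CIF value. C = EXW price + pre-shipment costs + freight + 0.3% × C
C − 0.3% × C = 369712.29 + 547.16 + 240.89 + 237.95 + 4103.60
0.997 × C = 374841.89
C = 374841.89 / 0.997 = 375969.80
Insurance premium = 0.3% × 375969.80 = 1127.91
Import duty = 375969.80 × 25% = 93992.45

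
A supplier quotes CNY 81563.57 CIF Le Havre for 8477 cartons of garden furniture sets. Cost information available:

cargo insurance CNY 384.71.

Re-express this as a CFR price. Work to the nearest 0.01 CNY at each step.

CFR price: CNY 81178.86

From CIF to CFR, the seller no longer bears: insurance.
CFR price = 81563.57 − 384.71 = 81178.86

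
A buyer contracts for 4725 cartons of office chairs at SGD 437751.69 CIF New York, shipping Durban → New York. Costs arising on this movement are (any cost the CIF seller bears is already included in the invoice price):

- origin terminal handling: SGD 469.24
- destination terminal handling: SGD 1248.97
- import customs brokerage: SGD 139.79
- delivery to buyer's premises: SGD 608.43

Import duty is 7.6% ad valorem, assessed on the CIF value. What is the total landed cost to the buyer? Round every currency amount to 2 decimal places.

CIF: the seller pays costs through ocean freight and marine insurance to the destination port.
Already in the invoice (seller's account under CIF): origin terminal — exclude.
The CIF price already equals the CIF value: 437751.69
Import duty = 437751.69 × 7.6% = 33269.13
Buyer bears: destination terminal 1248.97 + brokerage 139.79 + delivery 608.43 + duty 33269.13 = 35266.32
Landed cost = invoice 437751.69 + 35266.32 = 473018.01

Total landed cost: SGD 473018.01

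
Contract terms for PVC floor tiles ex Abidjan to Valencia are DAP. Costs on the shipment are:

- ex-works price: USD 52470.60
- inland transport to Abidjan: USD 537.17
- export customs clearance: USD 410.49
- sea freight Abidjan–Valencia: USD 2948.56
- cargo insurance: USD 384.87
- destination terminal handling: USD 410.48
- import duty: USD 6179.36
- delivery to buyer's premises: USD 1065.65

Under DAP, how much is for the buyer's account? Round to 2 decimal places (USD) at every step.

Buyer's account: USD 6179.36

DAP: the seller bears all costs to the named destination except import duty and clearance.
Seller's account: goods 52470.60 + inland to port 537.17 + export clearance 410.49 + freight 2948.56 + insurance 384.87 + destination terminal 410.48 + delivery 1065.65 = 58227.82
Buyer's account: duty 6179.36 = 6179.36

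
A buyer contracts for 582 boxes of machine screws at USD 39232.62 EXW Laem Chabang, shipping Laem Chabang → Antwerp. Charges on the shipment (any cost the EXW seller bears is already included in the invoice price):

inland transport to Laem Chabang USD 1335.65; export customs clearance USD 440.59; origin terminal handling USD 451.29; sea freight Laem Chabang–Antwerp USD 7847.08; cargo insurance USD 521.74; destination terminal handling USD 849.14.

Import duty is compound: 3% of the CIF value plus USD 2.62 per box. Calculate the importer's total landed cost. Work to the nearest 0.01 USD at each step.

EXW: the seller makes goods available at their premises; the buyer bears all onward costs.
CIF value = EXW price + inland to port + export clearance + origin terminal + freight + insurance = 39232.62 + 1335.65 + 440.59 + 451.29 + 7847.08 + 521.74 = 49828.97
Ad valorem component: 49828.97 × 3% = 1494.87
Specific component: 582 × 2.62 = 1524.84
Import duty = 1494.87 + 1524.84 = 3019.71
Buyer bears: inland to port 1335.65 + export clearance 440.59 + origin terminal 451.29 + freight 7847.08 + insurance 521.74 + destination terminal 849.14 + duty 3019.71 = 14465.20
Landed cost = invoice 39232.62 + 14465.20 = 53697.82

Total landed cost: USD 53697.82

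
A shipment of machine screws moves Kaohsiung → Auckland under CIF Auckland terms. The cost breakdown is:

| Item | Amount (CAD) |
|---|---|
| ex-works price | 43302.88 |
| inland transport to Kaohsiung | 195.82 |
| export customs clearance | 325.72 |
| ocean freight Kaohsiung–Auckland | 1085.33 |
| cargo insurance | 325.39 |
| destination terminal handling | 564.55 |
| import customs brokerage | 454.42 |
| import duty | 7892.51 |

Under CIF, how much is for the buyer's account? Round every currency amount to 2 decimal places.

CIF: the seller pays costs through ocean freight and marine insurance to the destination port.
Seller's account: goods 43302.88 + inland to port 195.82 + export clearance 325.72 + freight 1085.33 + insurance 325.39 = 45235.14
Buyer's account: destination terminal 564.55 + brokerage 454.42 + duty 7892.51 = 8911.48

Buyer's account: CAD 8911.48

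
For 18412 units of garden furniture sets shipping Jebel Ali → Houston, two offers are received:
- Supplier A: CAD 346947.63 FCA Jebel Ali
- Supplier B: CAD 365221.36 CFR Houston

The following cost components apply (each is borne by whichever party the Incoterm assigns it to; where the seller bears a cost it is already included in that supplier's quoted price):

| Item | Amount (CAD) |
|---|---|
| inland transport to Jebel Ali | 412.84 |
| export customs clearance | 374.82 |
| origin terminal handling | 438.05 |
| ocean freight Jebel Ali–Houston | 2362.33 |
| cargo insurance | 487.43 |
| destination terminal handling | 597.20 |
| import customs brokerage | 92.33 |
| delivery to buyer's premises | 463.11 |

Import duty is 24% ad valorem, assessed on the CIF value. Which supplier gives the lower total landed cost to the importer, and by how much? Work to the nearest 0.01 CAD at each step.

Supplier A is cheaper by CAD 19186.95

Supplier A (FCA):
CIF value = FCA price + origin terminal + freight + insurance = 346947.63 + 438.05 + 2362.33 + 487.43 = 350235.44
Import duty = 350235.44 × 24% = 84056.51
Buyer bears (A): 438.05 + 2362.33 + 487.43 + 597.20 + 92.33 + 463.11 = 4440.45
Landed cost (A) = invoice 346947.63 + 4440.45 + duty 84056.51 = 435444.59
Supplier B (CFR):
CIF value = CFR price + insurance = 365221.36 + 487.43 = 365708.79
Import duty = 365708.79 × 24% = 87770.11
Buyer bears (B): 487.43 + 597.20 + 92.33 + 463.11 = 1640.07
Landed cost (B) = invoice 365221.36 + 1640.07 + duty 87770.11 = 454631.54
Difference = |435444.59 − 454631.54| = 19186.95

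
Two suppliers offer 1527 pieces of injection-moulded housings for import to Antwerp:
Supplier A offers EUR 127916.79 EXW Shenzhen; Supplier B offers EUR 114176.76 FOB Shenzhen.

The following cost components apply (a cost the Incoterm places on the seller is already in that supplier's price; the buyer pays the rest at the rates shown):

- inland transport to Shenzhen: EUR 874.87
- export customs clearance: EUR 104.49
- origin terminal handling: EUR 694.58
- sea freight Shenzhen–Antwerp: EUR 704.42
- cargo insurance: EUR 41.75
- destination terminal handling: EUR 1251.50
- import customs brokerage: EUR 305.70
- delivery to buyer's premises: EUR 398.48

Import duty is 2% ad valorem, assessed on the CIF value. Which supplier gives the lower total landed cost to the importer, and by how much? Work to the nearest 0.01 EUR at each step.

Supplier A (EXW):
CIF value = EXW price + inland to port + export clearance + origin terminal + freight + insurance = 127916.79 + 874.87 + 104.49 + 694.58 + 704.42 + 41.75 = 130336.90
Import duty = 130336.90 × 2% = 2606.74
Buyer bears (A): 874.87 + 104.49 + 694.58 + 704.42 + 41.75 + 1251.50 + 305.70 + 398.48 = 4375.79
Landed cost (A) = invoice 127916.79 + 4375.79 + duty 2606.74 = 134899.32
Supplier B (FOB):
CIF value = FOB price + freight + insurance = 114176.76 + 704.42 + 41.75 = 114922.93
Import duty = 114922.93 × 2% = 2298.46
Buyer bears (B): 704.42 + 41.75 + 1251.50 + 305.70 + 398.48 = 2701.85
Landed cost (B) = invoice 114176.76 + 2701.85 + duty 2298.46 = 119177.07
Difference = |134899.32 − 119177.07| = 15722.25

Supplier B is cheaper by EUR 15722.25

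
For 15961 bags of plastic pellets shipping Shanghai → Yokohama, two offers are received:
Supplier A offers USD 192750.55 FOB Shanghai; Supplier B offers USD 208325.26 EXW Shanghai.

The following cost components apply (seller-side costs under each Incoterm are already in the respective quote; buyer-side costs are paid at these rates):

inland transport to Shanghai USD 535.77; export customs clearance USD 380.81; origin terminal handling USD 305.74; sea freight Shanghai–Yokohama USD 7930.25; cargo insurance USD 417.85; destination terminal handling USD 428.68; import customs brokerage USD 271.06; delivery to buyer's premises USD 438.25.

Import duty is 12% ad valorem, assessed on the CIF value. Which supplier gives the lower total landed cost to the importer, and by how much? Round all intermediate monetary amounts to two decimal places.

Supplier A (FOB):
CIF value = FOB price + freight + insurance = 192750.55 + 7930.25 + 417.85 = 201098.65
Import duty = 201098.65 × 12% = 24131.84
Buyer bears (A): 7930.25 + 417.85 + 428.68 + 271.06 + 438.25 = 9486.09
Landed cost (A) = invoice 192750.55 + 9486.09 + duty 24131.84 = 226368.48
Supplier B (EXW):
CIF value = EXW price + inland to port + export clearance + origin terminal + freight + insurance = 208325.26 + 535.77 + 380.81 + 305.74 + 7930.25 + 417.85 = 217895.68
Import duty = 217895.68 × 12% = 26147.48
Buyer bears (B): 535.77 + 380.81 + 305.74 + 7930.25 + 417.85 + 428.68 + 271.06 + 438.25 = 10708.41
Landed cost (B) = invoice 208325.26 + 10708.41 + duty 26147.48 = 245181.15
Difference = |226368.48 − 245181.15| = 18812.67

Supplier A is cheaper by USD 18812.67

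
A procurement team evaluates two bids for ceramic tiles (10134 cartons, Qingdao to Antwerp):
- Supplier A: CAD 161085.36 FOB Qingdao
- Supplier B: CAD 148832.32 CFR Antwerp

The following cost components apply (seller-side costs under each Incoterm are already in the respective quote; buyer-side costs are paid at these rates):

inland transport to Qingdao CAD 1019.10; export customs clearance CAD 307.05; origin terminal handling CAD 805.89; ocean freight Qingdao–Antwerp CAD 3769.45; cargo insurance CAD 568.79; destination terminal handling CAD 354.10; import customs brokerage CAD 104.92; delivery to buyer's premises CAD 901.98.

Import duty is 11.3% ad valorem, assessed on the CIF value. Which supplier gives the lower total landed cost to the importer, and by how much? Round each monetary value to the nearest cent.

Supplier A (FOB):
CIF value = FOB price + freight + insurance = 161085.36 + 3769.45 + 568.79 = 165423.60
Import duty = 165423.60 × 11.3% = 18692.87
Buyer bears (A): 3769.45 + 568.79 + 354.10 + 104.92 + 901.98 = 5699.24
Landed cost (A) = invoice 161085.36 + 5699.24 + duty 18692.87 = 185477.47
Supplier B (CFR):
CIF value = CFR price + insurance = 148832.32 + 568.79 = 149401.11
Import duty = 149401.11 × 11.3% = 16882.33
Buyer bears (B): 568.79 + 354.10 + 104.92 + 901.98 = 1929.79
Landed cost (B) = invoice 148832.32 + 1929.79 + duty 16882.33 = 167644.44
Difference = |185477.47 − 167644.44| = 17833.03

Supplier B is cheaper by CAD 17833.03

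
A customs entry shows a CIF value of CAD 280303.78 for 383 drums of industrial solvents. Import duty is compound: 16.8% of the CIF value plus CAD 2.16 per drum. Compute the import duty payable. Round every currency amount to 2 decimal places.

Import duty: CAD 47918.32

Ad valorem component: 280303.78 × 16.8% = 47091.04
Specific component: 383 × 2.16 = 827.28
Import duty = 47091.04 + 827.28 = 47918.32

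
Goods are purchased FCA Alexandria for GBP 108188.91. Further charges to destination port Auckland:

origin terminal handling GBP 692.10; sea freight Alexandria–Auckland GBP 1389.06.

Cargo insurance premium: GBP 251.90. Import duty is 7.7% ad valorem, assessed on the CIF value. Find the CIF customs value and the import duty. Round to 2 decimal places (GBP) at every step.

CIF value: GBP 110521.97; import duty: GBP 8510.19

CIF = FCA price + pre-shipment costs + freight + insurance
CIF = 108188.91 + 692.10 + 1389.06 + 251.90 = 110521.97
Import duty = 110521.97 × 7.7% = 8510.19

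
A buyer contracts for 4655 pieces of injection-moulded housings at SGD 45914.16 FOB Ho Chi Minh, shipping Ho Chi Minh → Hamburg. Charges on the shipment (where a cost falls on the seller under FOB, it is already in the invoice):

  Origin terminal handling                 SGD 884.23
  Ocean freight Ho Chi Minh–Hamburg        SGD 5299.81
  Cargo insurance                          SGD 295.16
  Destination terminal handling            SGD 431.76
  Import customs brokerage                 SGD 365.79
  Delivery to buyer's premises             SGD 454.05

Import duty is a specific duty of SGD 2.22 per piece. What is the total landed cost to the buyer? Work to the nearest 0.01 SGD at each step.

FOB: the seller bears costs until goods are on board at the origin port; the buyer bears freight, insurance and all costs thereafter.
Already in the invoice (seller's account under FOB): origin terminal — exclude.
CIF value = FOB price + freight + insurance = 45914.16 + 5299.81 + 295.16 = 51509.13
Import duty = 4655 × 2.22 = 10334.10
Buyer bears: freight 5299.81 + insurance 295.16 + destination terminal 431.76 + brokerage 365.79 + delivery 454.05 + duty 10334.10 = 17180.67
Landed cost = invoice 45914.16 + 17180.67 = 63094.83

Total landed cost: SGD 63094.83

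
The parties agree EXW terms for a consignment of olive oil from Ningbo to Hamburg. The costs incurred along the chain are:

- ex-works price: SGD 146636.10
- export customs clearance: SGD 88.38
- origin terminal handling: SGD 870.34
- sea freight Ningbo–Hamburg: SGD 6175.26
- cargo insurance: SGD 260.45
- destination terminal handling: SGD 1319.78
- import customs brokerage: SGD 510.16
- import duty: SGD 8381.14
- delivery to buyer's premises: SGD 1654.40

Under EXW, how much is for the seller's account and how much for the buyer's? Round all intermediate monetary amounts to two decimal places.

EXW: the seller makes goods available at their premises; the buyer bears all onward costs.
Seller's account: goods 146636.10 = 146636.10
Buyer's account: export clearance 88.38 + origin terminal 870.34 + freight 6175.26 + insurance 260.45 + destination terminal 1319.78 + brokerage 510.16 + duty 8381.14 + delivery 1654.40 = 19259.91

Seller: SGD 146636.10; buyer: SGD 19259.91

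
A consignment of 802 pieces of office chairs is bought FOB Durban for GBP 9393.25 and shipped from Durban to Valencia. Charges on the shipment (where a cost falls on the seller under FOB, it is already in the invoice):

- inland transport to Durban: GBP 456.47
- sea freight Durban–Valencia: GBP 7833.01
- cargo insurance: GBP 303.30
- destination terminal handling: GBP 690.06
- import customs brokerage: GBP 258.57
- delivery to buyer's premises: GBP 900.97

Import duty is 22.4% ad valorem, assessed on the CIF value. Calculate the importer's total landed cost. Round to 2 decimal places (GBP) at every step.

FOB: the seller bears costs until goods are on board at the origin port; the buyer bears freight, insurance and all costs thereafter.
Already in the invoice (seller's account under FOB): inland to port — exclude.
CIF value = FOB price + freight + insurance = 9393.25 + 7833.01 + 303.30 = 17529.56
Import duty = 17529.56 × 22.4% = 3926.62
Buyer bears: freight 7833.01 + insurance 303.30 + destination terminal 690.06 + brokerage 258.57 + delivery 900.97 + duty 3926.62 = 13912.53
Landed cost = invoice 9393.25 + 13912.53 = 23305.78

Total landed cost: GBP 23305.78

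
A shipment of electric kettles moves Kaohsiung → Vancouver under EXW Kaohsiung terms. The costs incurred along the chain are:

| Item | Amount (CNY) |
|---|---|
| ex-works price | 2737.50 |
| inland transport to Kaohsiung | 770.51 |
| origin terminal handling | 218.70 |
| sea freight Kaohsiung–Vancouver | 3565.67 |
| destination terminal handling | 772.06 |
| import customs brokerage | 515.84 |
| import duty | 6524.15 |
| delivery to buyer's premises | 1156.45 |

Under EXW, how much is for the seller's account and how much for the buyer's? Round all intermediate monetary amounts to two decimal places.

EXW: the seller makes goods available at their premises; the buyer bears all onward costs.
Seller's account: goods 2737.50 = 2737.50
Buyer's account: inland to port 770.51 + origin terminal 218.70 + freight 3565.67 + destination terminal 772.06 + brokerage 515.84 + duty 6524.15 + delivery 1156.45 = 13523.38

Seller: CNY 2737.50; buyer: CNY 13523.38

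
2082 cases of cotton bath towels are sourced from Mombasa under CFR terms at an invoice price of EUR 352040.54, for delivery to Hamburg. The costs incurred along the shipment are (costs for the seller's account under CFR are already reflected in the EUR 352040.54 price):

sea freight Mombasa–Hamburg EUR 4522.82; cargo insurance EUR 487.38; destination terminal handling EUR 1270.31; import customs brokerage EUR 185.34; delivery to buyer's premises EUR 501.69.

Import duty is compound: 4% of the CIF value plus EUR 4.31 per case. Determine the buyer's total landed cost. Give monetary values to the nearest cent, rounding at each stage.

Total landed cost: EUR 377559.80

CFR: the seller pays costs through ocean freight to the destination port, but not insurance.
Already in the invoice (seller's account under CFR): freight — exclude.
CIF value = CFR price + insurance = 352040.54 + 487.38 = 352527.92
Ad valorem component: 352527.92 × 4% = 14101.12
Specific component: 2082 × 4.31 = 8973.42
Import duty = 14101.12 + 8973.42 = 23074.54
Buyer bears: insurance 487.38 + destination terminal 1270.31 + brokerage 185.34 + delivery 501.69 + duty 23074.54 = 25519.26
Landed cost = invoice 352040.54 + 25519.26 = 377559.80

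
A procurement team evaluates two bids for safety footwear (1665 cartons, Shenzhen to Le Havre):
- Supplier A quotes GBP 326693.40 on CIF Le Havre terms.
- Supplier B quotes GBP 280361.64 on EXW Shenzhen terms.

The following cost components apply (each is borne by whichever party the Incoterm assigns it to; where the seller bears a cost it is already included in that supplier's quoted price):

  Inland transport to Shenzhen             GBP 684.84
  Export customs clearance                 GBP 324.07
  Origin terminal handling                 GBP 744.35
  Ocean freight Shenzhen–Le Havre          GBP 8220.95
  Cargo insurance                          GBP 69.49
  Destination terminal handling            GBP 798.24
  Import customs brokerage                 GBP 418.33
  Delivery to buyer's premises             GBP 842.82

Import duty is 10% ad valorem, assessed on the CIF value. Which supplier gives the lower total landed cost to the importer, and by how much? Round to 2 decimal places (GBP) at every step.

Supplier A (CIF):
The CIF price already equals the CIF value: 326693.40
Import duty = 326693.40 × 10% = 32669.34
Buyer bears (A): 798.24 + 418.33 + 842.82 = 2059.39
Landed cost (A) = invoice 326693.40 + 2059.39 + duty 32669.34 = 361422.13
Supplier B (EXW):
CIF value = EXW price + inland to port + export clearance + origin terminal + freight + insurance = 280361.64 + 684.84 + 324.07 + 744.35 + 8220.95 + 69.49 = 290405.34
Import duty = 290405.34 × 10% = 29040.53
Buyer bears (B): 684.84 + 324.07 + 744.35 + 8220.95 + 69.49 + 798.24 + 418.33 + 842.82 = 12103.09
Landed cost (B) = invoice 280361.64 + 12103.09 + duty 29040.53 = 321505.26
Difference = |361422.13 − 321505.26| = 39916.87

Supplier B is cheaper by GBP 39916.87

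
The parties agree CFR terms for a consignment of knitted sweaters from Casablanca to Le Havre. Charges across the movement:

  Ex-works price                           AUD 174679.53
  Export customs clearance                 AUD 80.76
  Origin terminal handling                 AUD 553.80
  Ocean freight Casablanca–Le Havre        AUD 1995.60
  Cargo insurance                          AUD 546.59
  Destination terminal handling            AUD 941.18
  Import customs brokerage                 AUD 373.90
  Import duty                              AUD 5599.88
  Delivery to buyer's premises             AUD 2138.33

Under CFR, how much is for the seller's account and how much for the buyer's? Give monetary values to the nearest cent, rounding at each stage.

Seller: AUD 177309.69; buyer: AUD 9599.88

CFR: the seller pays costs through ocean freight to the destination port, but not insurance.
Seller's account: goods 174679.53 + export clearance 80.76 + origin terminal 553.80 + freight 1995.60 = 177309.69
Buyer's account: insurance 546.59 + destination terminal 941.18 + brokerage 373.90 + duty 5599.88 + delivery 2138.33 = 9599.88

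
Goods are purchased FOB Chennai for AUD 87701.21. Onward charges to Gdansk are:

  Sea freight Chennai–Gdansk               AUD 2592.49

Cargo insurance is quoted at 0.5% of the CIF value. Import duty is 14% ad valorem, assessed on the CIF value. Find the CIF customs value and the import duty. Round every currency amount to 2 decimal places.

CIF value: AUD 90747.44; import duty: AUD 12704.64

Let C be the CIF value. C = FOB price + freight + 0.5% × C
C − 0.5% × C = 87701.21 + 2592.49
0.995 × C = 90293.70
C = 90293.70 / 0.995 = 90747.44
Insurance premium = 0.5% × 90747.44 = 453.74
Import duty = 90747.44 × 14% = 12704.64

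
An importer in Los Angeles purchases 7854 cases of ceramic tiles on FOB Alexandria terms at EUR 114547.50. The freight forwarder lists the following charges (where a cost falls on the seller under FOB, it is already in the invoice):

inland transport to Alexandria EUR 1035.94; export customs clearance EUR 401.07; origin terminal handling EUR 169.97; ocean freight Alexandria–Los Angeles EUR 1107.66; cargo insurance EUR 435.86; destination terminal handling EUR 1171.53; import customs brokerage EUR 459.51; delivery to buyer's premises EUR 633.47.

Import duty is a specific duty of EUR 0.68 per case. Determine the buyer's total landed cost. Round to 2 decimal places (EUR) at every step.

FOB: the seller bears costs until goods are on board at the origin port; the buyer bears freight, insurance and all costs thereafter.
Already in the invoice (seller's account under FOB): inland to port, export clearance, origin terminal — exclude.
CIF value = FOB price + freight + insurance = 114547.50 + 1107.66 + 435.86 = 116091.02
Import duty = 7854 × 0.68 = 5340.72
Buyer bears: freight 1107.66 + insurance 435.86 + destination terminal 1171.53 + brokerage 459.51 + delivery 633.47 + duty 5340.72 = 9148.75
Landed cost = invoice 114547.50 + 9148.75 = 123696.25

Total landed cost: EUR 123696.25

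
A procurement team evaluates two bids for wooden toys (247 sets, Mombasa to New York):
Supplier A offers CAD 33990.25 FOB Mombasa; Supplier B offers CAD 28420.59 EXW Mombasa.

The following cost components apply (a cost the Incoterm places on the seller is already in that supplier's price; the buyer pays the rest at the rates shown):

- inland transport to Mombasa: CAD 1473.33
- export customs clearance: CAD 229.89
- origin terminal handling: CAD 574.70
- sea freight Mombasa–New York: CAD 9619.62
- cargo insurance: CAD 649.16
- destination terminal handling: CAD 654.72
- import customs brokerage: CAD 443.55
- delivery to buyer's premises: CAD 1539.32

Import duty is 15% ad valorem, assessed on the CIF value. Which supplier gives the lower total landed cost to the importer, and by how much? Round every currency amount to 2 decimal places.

Supplier A (FOB):
CIF value = FOB price + freight + insurance = 33990.25 + 9619.62 + 649.16 = 44259.03
Import duty = 44259.03 × 15% = 6638.85
Buyer bears (A): 9619.62 + 649.16 + 654.72 + 443.55 + 1539.32 = 12906.37
Landed cost (A) = invoice 33990.25 + 12906.37 + duty 6638.85 = 53535.47
Supplier B (EXW):
CIF value = EXW price + inland to port + export clearance + origin terminal + freight + insurance = 28420.59 + 1473.33 + 229.89 + 574.70 + 9619.62 + 649.16 = 40967.29
Import duty = 40967.29 × 15% = 6145.09
Buyer bears (B): 1473.33 + 229.89 + 574.70 + 9619.62 + 649.16 + 654.72 + 443.55 + 1539.32 = 15184.29
Landed cost (B) = invoice 28420.59 + 15184.29 + duty 6145.09 = 49749.97
Difference = |53535.47 − 49749.97| = 3785.50

Supplier B is cheaper by CAD 3785.50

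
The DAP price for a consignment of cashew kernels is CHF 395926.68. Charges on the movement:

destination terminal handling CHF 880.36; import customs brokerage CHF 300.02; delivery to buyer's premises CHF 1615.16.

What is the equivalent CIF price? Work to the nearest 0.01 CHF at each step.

Not relevant to the conversion: brokerage — on the buyer under both terms; not part of either seller's price.
From DAP to CIF, the seller no longer bears: destination terminal, delivery.
CIF price = 395926.68 − 880.36 − 1615.16 = 393431.16

CIF price: CHF 393431.16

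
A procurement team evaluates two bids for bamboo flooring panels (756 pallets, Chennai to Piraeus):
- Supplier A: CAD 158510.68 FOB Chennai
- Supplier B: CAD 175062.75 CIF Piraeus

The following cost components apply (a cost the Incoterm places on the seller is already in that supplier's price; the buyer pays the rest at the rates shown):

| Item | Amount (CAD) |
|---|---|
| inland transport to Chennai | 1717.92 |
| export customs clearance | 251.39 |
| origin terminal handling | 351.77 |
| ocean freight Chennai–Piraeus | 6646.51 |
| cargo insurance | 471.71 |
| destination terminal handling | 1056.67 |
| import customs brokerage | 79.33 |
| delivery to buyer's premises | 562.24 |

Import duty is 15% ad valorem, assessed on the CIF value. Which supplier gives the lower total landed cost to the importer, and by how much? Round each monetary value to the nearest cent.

Supplier A is cheaper by CAD 10848.92

Supplier A (FOB):
CIF value = FOB price + freight + insurance = 158510.68 + 6646.51 + 471.71 = 165628.90
Import duty = 165628.90 × 15% = 24844.34
Buyer bears (A): 6646.51 + 471.71 + 1056.67 + 79.33 + 562.24 = 8816.46
Landed cost (A) = invoice 158510.68 + 8816.46 + duty 24844.34 = 192171.48
Supplier B (CIF):
The CIF price already equals the CIF value: 175062.75
Import duty = 175062.75 × 15% = 26259.41
Buyer bears (B): 1056.67 + 79.33 + 562.24 = 1698.24
Landed cost (B) = invoice 175062.75 + 1698.24 + duty 26259.41 = 203020.40
Difference = |192171.48 − 203020.40| = 10848.92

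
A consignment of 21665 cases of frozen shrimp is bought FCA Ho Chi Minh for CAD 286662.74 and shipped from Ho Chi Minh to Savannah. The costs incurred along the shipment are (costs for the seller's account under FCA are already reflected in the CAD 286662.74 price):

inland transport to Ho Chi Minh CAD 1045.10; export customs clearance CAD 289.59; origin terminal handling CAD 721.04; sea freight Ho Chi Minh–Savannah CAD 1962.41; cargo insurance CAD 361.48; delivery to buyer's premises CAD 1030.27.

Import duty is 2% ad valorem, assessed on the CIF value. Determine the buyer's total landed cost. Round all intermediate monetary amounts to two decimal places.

Total landed cost: CAD 296532.09

FCA: the seller delivers export-cleared goods to the carrier; the buyer bears costs from that point.
Already in the invoice (seller's account under FCA): inland to port, export clearance — exclude.
CIF value = FCA price + origin terminal + freight + insurance = 286662.74 + 721.04 + 1962.41 + 361.48 = 289707.67
Import duty = 289707.67 × 2% = 5794.15
Buyer bears: origin terminal 721.04 + freight 1962.41 + insurance 361.48 + delivery 1030.27 + duty 5794.15 = 9869.35
Landed cost = invoice 286662.74 + 9869.35 = 296532.09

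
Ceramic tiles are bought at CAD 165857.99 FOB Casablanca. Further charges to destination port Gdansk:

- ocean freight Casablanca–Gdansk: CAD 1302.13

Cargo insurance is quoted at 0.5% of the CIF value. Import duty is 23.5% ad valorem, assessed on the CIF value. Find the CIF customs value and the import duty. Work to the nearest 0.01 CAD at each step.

Let C be the CIF value. C = FOB price + freight + 0.5% × C
C − 0.5% × C = 165857.99 + 1302.13
0.995 × C = 167160.12
C = 167160.12 / 0.995 = 168000.12
Insurance premium = 0.5% × 168000.12 = 840.00
Import duty = 168000.12 × 23.5% = 39480.03

CIF value: CAD 168000.12; import duty: CAD 39480.03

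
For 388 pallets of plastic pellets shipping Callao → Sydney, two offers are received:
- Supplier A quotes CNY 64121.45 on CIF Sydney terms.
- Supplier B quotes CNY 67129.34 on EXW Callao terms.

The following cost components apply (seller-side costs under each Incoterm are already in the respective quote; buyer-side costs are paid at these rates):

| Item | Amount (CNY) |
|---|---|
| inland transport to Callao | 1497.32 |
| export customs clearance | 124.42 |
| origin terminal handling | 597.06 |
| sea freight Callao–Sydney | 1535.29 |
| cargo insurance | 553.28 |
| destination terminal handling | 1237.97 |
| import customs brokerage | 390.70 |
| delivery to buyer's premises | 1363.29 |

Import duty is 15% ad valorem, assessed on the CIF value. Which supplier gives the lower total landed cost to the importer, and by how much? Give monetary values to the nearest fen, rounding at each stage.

Supplier A (CIF):
The CIF price already equals the CIF value: 64121.45
Import duty = 64121.45 × 15% = 9618.22
Buyer bears (A): 1237.97 + 390.70 + 1363.29 = 2991.96
Landed cost (A) = invoice 64121.45 + 2991.96 + duty 9618.22 = 76731.63
Supplier B (EXW):
CIF value = EXW price + inland to port + export clearance + origin terminal + freight + insurance = 67129.34 + 1497.32 + 124.42 + 597.06 + 1535.29 + 553.28 = 71436.71
Import duty = 71436.71 × 15% = 10715.51
Buyer bears (B): 1497.32 + 124.42 + 597.06 + 1535.29 + 553.28 + 1237.97 + 390.70 + 1363.29 = 7299.33
Landed cost (B) = invoice 67129.34 + 7299.33 + duty 10715.51 = 85144.18
Difference = |76731.63 − 85144.18| = 8412.55

Supplier A is cheaper by CNY 8412.55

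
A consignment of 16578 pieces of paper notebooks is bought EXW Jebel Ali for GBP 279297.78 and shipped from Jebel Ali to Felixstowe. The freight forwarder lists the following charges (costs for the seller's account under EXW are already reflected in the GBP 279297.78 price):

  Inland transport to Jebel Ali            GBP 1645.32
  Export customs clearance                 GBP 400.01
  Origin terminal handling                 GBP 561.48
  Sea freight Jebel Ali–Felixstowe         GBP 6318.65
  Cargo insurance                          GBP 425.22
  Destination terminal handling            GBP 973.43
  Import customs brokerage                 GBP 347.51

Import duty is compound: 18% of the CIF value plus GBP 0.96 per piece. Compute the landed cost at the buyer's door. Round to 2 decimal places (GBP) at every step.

EXW: the seller makes goods available at their premises; the buyer bears all onward costs.
CIF value = EXW price + inland to port + export clearance + origin terminal + freight + insurance = 279297.78 + 1645.32 + 400.01 + 561.48 + 6318.65 + 425.22 = 288648.46
Ad valorem component: 288648.46 × 18% = 51956.72
Specific component: 16578 × 0.96 = 15914.88
Import duty = 51956.72 + 15914.88 = 67871.60
Buyer bears: inland to port 1645.32 + export clearance 400.01 + origin terminal 561.48 + freight 6318.65 + insurance 425.22 + destination terminal 973.43 + brokerage 347.51 + duty 67871.60 = 78543.22
Landed cost = invoice 279297.78 + 78543.22 = 357841.00

Total landed cost: GBP 357841.00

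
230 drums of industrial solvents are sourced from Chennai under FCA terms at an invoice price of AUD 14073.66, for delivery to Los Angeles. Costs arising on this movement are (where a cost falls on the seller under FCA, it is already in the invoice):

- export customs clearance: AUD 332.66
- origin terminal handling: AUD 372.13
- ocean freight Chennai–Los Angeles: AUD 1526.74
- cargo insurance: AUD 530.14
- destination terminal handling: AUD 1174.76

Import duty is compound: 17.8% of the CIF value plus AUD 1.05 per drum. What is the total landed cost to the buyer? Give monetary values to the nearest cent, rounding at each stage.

FCA: the seller delivers export-cleared goods to the carrier; the buyer bears costs from that point.
Already in the invoice (seller's account under FCA): export clearance — exclude.
CIF value = FCA price + origin terminal + freight + insurance = 14073.66 + 372.13 + 1526.74 + 530.14 = 16502.67
Ad valorem component: 16502.67 × 17.8% = 2937.48
Specific component: 230 × 1.05 = 241.50
Import duty = 2937.48 + 241.50 = 3178.98
Buyer bears: origin terminal 372.13 + freight 1526.74 + insurance 530.14 + destination terminal 1174.76 + duty 3178.98 = 6782.75
Landed cost = invoice 14073.66 + 6782.75 = 20856.41

Total landed cost: AUD 20856.41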